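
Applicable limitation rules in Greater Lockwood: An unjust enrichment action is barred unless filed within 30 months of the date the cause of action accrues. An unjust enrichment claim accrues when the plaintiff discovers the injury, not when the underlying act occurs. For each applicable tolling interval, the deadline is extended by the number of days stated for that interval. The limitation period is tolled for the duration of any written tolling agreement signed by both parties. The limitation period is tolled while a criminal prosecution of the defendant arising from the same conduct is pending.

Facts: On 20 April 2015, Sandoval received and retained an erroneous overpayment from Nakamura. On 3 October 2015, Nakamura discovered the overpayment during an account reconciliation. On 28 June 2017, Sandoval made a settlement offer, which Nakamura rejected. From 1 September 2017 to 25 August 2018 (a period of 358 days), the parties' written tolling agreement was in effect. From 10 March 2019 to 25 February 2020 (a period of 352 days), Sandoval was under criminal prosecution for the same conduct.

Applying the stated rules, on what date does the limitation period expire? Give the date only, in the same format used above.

13 March 2020

Accrual is tied to discovery, so the period began on 3 October 2015 rather than on 20 April 2015 when the act occurred.
Adding the 30 months base period to 3 October 2015 gives a deadline of 3 April 2018, before any tolling.
The written tolling agreement from 1 September 2017 to 25 August 2018 tolled the period for 358 days, extending the deadline to 27 March 2019.
The pending criminal prosecution from 10 March 2019 to 25 February 2020 tolled the period for 352 days, extending the deadline to 13 March 2020.
Nothing else in the chronology tolls or restarts the period.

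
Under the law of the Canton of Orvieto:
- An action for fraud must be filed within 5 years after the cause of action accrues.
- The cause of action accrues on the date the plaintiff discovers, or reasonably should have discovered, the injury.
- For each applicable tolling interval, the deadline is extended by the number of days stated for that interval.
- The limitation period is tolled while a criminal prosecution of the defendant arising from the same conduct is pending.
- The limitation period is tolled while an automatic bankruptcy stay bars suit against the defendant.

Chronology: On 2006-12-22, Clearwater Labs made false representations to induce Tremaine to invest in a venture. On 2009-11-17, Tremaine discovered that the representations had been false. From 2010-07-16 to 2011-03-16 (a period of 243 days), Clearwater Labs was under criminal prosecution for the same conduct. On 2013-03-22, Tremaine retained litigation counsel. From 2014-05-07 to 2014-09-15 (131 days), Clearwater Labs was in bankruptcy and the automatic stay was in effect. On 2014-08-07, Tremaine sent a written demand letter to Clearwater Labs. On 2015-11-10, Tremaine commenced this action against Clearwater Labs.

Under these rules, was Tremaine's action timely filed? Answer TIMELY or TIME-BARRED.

The claim did not accrue until Tremaine discovered the injury on 2009-11-17; the 2006-12-22 act date does not start the clock under the stated rule.
The untolled deadline — 5 years after 2009-11-17 — is 2014-11-17.
Because the pending criminal prosecution ran from 2010-07-16 to 2011-03-16, the deadline is extended by 243 days to 2015-07-18.
The automatic bankruptcy stay from 2014-05-07 to 2014-09-15 tolled the period for 131 days, extending the deadline to 2015-11-26.
None of the other events listed affects the running of the period under the stated rules.
Filing on 2015-11-10 beat the 2015-11-26 deadline — the action is timely.

TIMELY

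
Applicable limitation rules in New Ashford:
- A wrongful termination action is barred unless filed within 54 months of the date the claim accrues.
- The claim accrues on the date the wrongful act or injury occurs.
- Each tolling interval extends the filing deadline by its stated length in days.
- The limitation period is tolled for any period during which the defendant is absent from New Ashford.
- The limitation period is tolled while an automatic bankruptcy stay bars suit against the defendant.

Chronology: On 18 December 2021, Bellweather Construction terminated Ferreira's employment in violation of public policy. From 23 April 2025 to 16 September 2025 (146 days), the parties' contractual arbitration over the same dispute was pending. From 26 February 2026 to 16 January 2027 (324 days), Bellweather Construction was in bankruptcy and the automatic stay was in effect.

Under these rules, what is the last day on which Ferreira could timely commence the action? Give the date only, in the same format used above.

8 May 2027

The limitation period began to run on 18 December 2021.
Adding the 54 months base period to 18 December 2021 gives a deadline of 18 June 2026, before any tolling.
The automatic bankruptcy stay from 26 February 2026 to 16 January 2027 tolled the period for 324 days, extending the deadline to 8 May 2027.
Although a pending arbitration ran from 23 April 2025 to 16 September 2025, the stated rules do not make that a tolling event, so it is disregarded.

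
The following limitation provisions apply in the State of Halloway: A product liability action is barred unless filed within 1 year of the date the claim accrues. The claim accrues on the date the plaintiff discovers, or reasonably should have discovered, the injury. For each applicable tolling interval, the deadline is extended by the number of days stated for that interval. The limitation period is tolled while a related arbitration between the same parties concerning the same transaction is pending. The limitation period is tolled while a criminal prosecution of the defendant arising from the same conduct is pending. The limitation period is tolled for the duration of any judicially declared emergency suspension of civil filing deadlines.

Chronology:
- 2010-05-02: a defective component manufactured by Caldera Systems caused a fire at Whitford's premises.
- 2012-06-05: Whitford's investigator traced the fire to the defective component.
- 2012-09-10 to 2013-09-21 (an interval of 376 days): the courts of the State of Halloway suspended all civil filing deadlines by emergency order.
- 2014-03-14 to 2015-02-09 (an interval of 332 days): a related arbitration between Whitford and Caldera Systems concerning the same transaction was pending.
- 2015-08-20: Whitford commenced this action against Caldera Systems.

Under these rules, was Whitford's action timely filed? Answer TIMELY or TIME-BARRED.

TIME-BARRED

The claim did not accrue until Whitford discovered the injury on 2012-06-05; the 2010-05-02 act date does not start the clock under the stated rule.
1 year from 2012-06-05 is 2013-06-05.
Because the emergency suspension of filing deadlines ran from 2012-09-10 to 2013-09-21, the deadline is extended by 376 days to 2014-06-16.
The pending related arbitration from 2014-03-14 to 2015-02-09 tolled the period for 332 days, extending the deadline to 2015-05-14.
Whitford filed on 2015-08-20, after the 2015-05-14 deadline, so the action is time-barred.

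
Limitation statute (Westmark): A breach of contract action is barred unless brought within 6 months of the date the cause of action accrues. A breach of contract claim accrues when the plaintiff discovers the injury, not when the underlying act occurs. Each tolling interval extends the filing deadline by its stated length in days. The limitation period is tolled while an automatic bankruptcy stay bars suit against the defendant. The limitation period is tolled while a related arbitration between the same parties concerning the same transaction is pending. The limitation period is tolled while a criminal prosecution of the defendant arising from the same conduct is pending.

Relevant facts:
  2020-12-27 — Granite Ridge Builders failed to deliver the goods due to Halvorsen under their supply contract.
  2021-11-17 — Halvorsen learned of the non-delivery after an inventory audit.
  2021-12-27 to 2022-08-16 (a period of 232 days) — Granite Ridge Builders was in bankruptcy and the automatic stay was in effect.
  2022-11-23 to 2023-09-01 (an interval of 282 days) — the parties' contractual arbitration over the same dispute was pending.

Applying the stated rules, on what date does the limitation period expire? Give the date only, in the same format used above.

Accrual is tied to discovery, so the period began on 2021-11-17 rather than on 2020-12-27 when the act occurred.
6 months from 2021-11-17 is 2022-05-17.
The period was tolled for 232 days by the automatic bankruptcy stay (2021-12-27 to 2022-08-16), pushing the deadline to 2023-01-04.
The pending related arbitration from 2022-11-23 to 2023-09-01 tolled the period for 282 days, extending the deadline to 2023-10-13.

2023-10-13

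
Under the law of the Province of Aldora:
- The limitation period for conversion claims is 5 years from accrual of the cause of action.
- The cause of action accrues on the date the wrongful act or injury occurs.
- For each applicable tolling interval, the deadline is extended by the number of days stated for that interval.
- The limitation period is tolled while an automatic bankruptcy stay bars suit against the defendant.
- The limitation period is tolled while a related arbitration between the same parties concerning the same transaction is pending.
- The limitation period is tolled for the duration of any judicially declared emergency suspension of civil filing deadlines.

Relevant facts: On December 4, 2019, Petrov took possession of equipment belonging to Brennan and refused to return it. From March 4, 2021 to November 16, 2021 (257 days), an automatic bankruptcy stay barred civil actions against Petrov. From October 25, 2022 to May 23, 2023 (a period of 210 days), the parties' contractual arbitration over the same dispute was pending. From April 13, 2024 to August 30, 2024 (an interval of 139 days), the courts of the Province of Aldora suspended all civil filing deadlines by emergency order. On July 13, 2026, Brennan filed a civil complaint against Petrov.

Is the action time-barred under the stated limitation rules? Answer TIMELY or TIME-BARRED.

TIMELY

The cause of action accrued on December 4, 2019, the date of the act.
The untolled deadline — 5 years after December 4, 2019 — is December 4, 2024.
The automatic bankruptcy stay from March 4, 2021 to November 16, 2021 tolled the period for 257 days, extending the deadline to August 18, 2025.
Because the pending related arbitration ran from October 25, 2022 to May 23, 2023, the deadline is extended by 210 days to March 16, 2026.
The period was tolled for 139 days by the emergency suspension of filing deadlines (April 13, 2024 to August 30, 2024), pushing the deadline to August 2, 2026.
The July 13, 2026 filing precedes the August 2, 2026 deadline; the claim is timely.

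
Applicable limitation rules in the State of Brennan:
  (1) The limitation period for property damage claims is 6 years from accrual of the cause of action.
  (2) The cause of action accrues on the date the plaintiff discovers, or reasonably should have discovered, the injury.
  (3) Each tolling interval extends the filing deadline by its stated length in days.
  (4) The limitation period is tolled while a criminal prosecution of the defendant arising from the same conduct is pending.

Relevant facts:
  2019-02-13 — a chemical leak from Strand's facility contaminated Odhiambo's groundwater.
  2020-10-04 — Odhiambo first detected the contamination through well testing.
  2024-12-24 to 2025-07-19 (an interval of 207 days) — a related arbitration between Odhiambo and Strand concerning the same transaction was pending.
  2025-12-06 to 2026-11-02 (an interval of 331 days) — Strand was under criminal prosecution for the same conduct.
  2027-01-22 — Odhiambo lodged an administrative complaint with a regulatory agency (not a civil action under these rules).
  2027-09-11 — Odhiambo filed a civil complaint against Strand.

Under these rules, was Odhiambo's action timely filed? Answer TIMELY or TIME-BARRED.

The claim did not accrue until Odhiambo discovered the injury on 2020-10-04; the 2019-02-13 act date does not start the clock under the stated rule.
The untolled deadline — 6 years after 2020-10-04 — is 2026-10-04.
Because the pending criminal prosecution ran from 2025-12-06 to 2026-11-02, the deadline is extended by 331 days to 2027-08-31.
Although a pending arbitration ran from 2024-12-24 to 2025-07-19, the stated rules do not make that a tolling event, so it is disregarded.
Nothing else in the chronology tolls or restarts the period.
Odhiambo filed on 2027-09-11, after the 2027-08-31 deadline, so the action is time-barred.

TIME-BARRED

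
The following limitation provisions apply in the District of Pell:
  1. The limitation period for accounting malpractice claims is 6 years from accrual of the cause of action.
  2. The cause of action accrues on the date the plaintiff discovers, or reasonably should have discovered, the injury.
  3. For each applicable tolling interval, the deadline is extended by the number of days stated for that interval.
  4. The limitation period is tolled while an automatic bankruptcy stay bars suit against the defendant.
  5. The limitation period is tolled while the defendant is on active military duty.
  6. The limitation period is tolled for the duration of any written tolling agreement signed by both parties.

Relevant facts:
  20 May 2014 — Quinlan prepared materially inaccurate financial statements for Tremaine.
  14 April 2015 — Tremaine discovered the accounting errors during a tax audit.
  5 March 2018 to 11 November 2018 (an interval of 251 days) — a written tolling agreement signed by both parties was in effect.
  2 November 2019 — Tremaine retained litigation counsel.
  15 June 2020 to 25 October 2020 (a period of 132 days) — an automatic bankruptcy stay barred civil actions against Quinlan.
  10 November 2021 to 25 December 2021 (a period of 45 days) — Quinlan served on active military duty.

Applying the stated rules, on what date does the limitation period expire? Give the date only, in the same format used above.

16 June 2022

The claim did not accrue until Tremaine discovered the injury on 14 April 2015; the 20 May 2014 act date does not start the clock under the stated rule.
Adding the 6 years base period to 14 April 2015 gives a deadline of 14 April 2021, before any tolling.
The written tolling agreement from 5 March 2018 to 11 November 2018 tolled the period for 251 days, extending the deadline to 21 December 2021.
The automatic bankruptcy stay from 15 June 2020 to 25 October 2020 tolled the period for 132 days, extending the deadline to 2 May 2022.
Because the defendant's active military service ran from 10 November 2021 to 25 December 2021, the deadline is extended by 45 days to 16 June 2022.
None of the other events listed affects the running of the period under the stated rules.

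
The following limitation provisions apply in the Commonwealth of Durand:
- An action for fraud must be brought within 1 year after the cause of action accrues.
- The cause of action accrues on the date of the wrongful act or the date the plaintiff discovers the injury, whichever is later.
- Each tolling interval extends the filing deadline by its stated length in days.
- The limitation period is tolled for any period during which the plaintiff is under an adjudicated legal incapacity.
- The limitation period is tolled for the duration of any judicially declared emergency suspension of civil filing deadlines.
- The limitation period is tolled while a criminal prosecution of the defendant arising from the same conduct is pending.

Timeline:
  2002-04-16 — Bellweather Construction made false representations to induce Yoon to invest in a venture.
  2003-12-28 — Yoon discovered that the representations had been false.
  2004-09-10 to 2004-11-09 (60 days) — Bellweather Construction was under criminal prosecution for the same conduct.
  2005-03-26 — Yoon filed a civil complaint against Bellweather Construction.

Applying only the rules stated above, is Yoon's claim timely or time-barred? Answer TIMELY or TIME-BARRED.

TIME-BARRED

The claim accrued on 2003-12-28 — the later of the 2002-04-16 act and the 2003-12-28 discovery.
The untolled deadline — 1 year after 2003-12-28 — is 2004-12-28.
The period was tolled for 60 days by the pending criminal prosecution (2004-09-10 to 2004-11-09), pushing the deadline to 2005-02-26.
The 2005-03-26 filing falls after the 2005-02-26 deadline; the claim is time-barred.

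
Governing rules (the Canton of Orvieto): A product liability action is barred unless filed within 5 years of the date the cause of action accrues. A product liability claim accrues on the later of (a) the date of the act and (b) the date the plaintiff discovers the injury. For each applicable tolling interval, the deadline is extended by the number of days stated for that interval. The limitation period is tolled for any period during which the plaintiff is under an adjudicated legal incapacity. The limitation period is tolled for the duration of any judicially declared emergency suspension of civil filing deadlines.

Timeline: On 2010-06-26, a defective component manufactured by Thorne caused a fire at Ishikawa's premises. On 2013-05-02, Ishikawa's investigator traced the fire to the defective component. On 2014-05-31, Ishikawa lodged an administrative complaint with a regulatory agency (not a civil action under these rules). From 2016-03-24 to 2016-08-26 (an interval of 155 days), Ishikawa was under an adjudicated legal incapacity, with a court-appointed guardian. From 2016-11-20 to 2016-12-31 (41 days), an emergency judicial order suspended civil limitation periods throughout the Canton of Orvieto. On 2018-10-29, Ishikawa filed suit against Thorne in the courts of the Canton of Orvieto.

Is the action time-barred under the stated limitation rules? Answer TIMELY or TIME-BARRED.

TIMELY

The claim accrued on 2013-05-02 — the later of the 2010-06-26 act and the 2013-05-02 discovery.
Adding the 5 years base period to 2013-05-02 gives a deadline of 2018-05-02, before any tolling.
Because the plaintiff's legal incapacity ran from 2016-03-24 to 2016-08-26, the deadline is extended by 155 days to 2018-10-04.
The emergency suspension of filing deadlines from 2016-11-20 to 2016-12-31 tolled the period for 41 days, extending the deadline to 2018-11-14.
The other events in the timeline have no effect on the limitation period under the stated rules.
Filing on 2018-10-29 beat the 2018-11-14 deadline — the action is timely.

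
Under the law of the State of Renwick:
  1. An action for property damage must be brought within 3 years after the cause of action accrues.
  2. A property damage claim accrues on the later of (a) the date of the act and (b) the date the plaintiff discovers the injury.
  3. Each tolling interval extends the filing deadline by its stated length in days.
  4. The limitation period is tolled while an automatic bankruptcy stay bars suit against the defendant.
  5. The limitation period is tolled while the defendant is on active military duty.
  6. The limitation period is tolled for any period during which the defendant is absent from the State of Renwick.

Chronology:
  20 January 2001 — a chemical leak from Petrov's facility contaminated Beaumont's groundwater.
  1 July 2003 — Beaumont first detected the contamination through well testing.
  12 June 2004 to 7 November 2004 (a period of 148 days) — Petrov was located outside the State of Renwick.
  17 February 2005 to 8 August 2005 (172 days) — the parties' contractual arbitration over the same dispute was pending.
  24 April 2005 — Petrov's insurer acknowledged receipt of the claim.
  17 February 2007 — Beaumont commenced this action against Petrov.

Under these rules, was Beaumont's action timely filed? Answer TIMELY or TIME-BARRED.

The claim accrued on 1 July 2003 — the later of the 20 January 2001 act and the 1 July 2003 discovery.
3 years from 1 July 2003 is 1 July 2006.
The defendant's absence from the jurisdiction from 12 June 2004 to 7 November 2004 tolled the period for 148 days, extending the deadline to 26 November 2006.
The pending related arbitration from 17 February 2005 to 8 August 2005 does not toll the period, because no stated rule makes a pending arbitration a tolling event.
The other events in the timeline have no effect on the limitation period under the stated rules.
Filing on 17 February 2007 missed the 26 November 2006 deadline — the action is time-barred.

TIME-BARRED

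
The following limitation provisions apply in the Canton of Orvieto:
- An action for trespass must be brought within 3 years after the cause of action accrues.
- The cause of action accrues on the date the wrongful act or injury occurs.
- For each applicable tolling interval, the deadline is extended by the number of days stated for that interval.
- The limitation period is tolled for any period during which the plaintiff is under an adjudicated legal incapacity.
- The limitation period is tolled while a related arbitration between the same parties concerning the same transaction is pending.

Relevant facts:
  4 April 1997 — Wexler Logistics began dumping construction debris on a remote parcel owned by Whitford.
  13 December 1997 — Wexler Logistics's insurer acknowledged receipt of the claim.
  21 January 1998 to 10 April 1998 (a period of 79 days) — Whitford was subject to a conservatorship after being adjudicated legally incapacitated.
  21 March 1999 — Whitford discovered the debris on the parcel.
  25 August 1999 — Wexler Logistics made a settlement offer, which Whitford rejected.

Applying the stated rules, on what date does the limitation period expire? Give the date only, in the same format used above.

The claim accrued on 4 April 1997, when the wrongful act occurred; under the stated occurrence rule the 21 March 1999 discovery does not delay accrual.
3 years from 4 April 1997 is 4 April 2000.
The plaintiff's legal incapacity from 21 January 1998 to 10 April 1998 tolled the period for 79 days, extending the deadline to 22 June 2000.
Nothing else in the chronology tolls or restarts the period.

22 June 2000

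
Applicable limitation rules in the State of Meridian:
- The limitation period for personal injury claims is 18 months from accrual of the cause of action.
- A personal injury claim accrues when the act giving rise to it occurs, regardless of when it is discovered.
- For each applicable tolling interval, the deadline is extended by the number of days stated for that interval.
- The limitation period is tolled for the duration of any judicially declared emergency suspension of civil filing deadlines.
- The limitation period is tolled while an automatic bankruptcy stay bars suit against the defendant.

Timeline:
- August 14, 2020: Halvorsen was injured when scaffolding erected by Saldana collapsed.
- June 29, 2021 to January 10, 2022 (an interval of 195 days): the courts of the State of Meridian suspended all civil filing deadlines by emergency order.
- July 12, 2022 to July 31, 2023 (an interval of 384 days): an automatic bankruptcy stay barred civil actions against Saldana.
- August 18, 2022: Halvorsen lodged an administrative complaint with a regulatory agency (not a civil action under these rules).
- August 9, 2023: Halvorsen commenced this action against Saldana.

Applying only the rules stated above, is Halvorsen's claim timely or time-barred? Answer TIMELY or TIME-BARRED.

The limitation period began to run on August 14, 2020.
Adding the 18 months base period to August 14, 2020 gives a deadline of February 14, 2022, before any tolling.
Because the emergency suspension of filing deadlines ran from June 29, 2021 to January 10, 2022, the deadline is extended by 195 days to August 28, 2022.
Because the automatic bankruptcy stay ran from July 12, 2022 to July 31, 2023, the deadline is extended by 384 days to September 16, 2023.
None of the other events listed affects the running of the period under the stated rules.
The August 9, 2023 filing precedes the September 16, 2023 deadline; the claim is timely.

TIMELY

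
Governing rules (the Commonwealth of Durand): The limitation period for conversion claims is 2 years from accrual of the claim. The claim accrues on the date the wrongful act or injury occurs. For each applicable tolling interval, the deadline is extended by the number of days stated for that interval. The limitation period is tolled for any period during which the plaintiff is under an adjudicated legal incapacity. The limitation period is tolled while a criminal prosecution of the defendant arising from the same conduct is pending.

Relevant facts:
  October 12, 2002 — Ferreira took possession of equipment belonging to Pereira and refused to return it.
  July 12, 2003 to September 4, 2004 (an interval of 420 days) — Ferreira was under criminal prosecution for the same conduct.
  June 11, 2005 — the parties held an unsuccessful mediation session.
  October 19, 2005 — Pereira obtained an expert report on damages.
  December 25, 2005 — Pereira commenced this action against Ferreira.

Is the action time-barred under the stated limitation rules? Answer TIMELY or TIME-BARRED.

TIME-BARRED

The claim accrued on October 12, 2002, the date of the act.
The untolled deadline — 2 years after October 12, 2002 — is October 12, 2004.
Because the pending criminal prosecution ran from July 12, 2003 to September 4, 2004, the deadline is extended by 420 days to December 6, 2005.
The other events in the timeline have no effect on the limitation period under the stated rules.
The December 25, 2005 filing falls after the December 6, 2005 deadline; the claim is time-barred.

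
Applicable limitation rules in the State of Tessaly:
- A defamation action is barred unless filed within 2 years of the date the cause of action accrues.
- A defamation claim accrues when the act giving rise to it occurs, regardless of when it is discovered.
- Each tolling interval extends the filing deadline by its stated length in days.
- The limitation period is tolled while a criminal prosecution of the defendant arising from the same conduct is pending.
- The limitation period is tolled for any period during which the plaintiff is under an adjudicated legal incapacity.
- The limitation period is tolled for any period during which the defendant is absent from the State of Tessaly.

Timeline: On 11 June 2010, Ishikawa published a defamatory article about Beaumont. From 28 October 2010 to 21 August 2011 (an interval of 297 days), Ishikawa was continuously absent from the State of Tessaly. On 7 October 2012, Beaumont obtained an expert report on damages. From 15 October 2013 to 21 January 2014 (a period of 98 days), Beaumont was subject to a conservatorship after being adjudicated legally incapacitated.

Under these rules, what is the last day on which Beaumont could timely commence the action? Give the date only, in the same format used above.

4 April 2013

The claim accrued on 11 June 2010, when the wrongful act occurred.
2 years from 11 June 2010 is 11 June 2012.
The defendant's absence from the jurisdiction from 28 October 2010 to 21 August 2011 tolled the period for 297 days, extending the deadline to 4 April 2013.
By the time the plaintiff's legal incapacity began on 15 October 2013, the limitation period had already expired on 4 April 2013; that interval cannot revive it.
The other events in the timeline have no effect on the limitation period under the stated rules.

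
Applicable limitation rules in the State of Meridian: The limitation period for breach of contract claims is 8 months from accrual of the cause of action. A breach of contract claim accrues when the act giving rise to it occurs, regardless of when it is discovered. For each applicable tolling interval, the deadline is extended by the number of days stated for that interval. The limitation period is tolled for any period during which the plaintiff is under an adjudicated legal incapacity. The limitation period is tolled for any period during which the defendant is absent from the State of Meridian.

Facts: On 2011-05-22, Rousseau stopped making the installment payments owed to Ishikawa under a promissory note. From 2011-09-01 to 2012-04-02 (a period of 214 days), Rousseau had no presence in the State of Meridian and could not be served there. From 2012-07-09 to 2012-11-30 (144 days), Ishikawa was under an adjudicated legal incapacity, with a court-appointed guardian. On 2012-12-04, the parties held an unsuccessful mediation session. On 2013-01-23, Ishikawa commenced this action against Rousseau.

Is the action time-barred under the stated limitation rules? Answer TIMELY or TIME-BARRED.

TIME-BARRED

The claim accrued on 2011-05-22, when the wrongful act occurred.
Adding the 8 months base period to 2011-05-22 gives a deadline of 2012-01-22, before any tolling.
The period was tolled for 214 days by the defendant's absence from the jurisdiction (2011-09-01 to 2012-04-02), pushing the deadline to 2012-08-23.
The plaintiff's legal incapacity from 2012-07-09 to 2012-11-30 tolled the period for 144 days, extending the deadline to 2013-01-14.
Nothing else in the chronology tolls or restarts the period.
The 2013-01-23 filing falls after the 2013-01-14 deadline; the claim is time-barred.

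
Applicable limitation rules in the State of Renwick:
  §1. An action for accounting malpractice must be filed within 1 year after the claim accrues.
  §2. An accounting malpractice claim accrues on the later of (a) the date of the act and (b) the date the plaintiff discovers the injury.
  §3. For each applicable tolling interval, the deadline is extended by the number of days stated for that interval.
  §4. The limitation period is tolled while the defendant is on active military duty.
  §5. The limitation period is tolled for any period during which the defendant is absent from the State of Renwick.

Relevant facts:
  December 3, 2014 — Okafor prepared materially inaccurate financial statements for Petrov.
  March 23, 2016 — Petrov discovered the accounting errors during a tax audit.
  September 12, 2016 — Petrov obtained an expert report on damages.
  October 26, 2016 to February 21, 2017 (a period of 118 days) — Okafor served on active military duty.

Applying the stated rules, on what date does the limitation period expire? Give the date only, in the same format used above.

Taking the later of the act (December 3, 2014) and discovery (March 23, 2016), the claim accrued on March 23, 2016.
The untolled deadline — 1 year after March 23, 2016 — is March 23, 2017.
Because the defendant's active military service ran from October 26, 2016 to February 21, 2017, the deadline is extended by 118 days to July 19, 2017.
The other events in the timeline have no effect on the limitation period under the stated rules.

July 19, 2017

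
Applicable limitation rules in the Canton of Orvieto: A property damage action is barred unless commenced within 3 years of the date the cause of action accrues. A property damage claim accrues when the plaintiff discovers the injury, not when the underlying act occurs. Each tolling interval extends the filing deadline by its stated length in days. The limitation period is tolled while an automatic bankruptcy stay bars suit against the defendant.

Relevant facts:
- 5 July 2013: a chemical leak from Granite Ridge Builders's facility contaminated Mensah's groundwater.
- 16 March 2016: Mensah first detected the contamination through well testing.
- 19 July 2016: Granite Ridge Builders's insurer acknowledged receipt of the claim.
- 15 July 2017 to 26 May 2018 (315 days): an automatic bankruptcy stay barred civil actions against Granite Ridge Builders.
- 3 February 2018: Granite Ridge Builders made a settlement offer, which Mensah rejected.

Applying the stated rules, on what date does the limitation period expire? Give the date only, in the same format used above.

25 January 2020

The claim did not accrue until Mensah discovered the injury on 16 March 2016; the 5 July 2013 act date does not start the clock under the stated rule.
3 years from 16 March 2016 is 16 March 2019.
Because the automatic bankruptcy stay ran from 15 July 2017 to 26 May 2018, the deadline is extended by 315 days to 25 January 2020.
The other events in the timeline have no effect on the limitation period under the stated rules.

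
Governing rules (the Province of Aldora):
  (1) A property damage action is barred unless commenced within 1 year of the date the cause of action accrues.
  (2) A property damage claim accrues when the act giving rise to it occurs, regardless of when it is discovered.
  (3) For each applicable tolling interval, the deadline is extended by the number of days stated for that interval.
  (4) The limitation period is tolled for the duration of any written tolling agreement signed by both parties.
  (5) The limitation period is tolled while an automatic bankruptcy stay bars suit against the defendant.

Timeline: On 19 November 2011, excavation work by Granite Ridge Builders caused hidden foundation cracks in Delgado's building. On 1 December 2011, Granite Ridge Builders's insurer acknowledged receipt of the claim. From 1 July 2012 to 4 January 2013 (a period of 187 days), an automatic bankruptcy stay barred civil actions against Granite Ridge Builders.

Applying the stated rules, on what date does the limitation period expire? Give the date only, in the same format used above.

The claim accrued on 19 November 2011, when the wrongful act occurred.
Adding the 1 year base period to 19 November 2011 gives a deadline of 19 November 2012, before any tolling.
Because the automatic bankruptcy stay ran from 1 July 2012 to 4 January 2013, the deadline is extended by 187 days to 25 May 2013.
Nothing else in the chronology tolls or restarts the period.

25 May 2013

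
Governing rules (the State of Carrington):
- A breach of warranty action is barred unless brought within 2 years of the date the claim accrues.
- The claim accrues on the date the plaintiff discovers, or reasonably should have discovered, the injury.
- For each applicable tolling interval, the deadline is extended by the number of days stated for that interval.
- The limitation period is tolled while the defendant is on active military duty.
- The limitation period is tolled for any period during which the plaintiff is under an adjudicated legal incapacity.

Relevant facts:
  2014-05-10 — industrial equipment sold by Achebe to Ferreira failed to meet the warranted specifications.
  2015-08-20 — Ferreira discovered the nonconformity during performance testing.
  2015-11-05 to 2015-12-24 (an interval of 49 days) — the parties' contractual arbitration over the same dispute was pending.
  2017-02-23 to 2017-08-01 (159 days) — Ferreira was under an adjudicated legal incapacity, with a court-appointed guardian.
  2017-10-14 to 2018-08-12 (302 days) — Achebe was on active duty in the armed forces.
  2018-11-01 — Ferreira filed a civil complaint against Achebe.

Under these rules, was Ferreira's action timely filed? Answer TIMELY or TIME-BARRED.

Accrual is tied to discovery, so the period began on 2015-08-20 rather than on 2014-05-10 when the act occurred.
Adding the 2 years base period to 2015-08-20 gives a deadline of 2017-08-20, before any tolling.
The period was tolled for 159 days by the plaintiff's legal incapacity (2017-02-23 to 2017-08-01), pushing the deadline to 2018-01-26.
Because the defendant's active military service ran from 2017-10-14 to 2018-08-12, the deadline is extended by 302 days to 2018-11-24.
Although a pending arbitration ran from 2015-11-05 to 2015-12-24, the stated rules do not make that a tolling event, so it is disregarded.
Filing on 2018-11-01 beat the 2018-11-24 deadline — the action is timely.

TIMELY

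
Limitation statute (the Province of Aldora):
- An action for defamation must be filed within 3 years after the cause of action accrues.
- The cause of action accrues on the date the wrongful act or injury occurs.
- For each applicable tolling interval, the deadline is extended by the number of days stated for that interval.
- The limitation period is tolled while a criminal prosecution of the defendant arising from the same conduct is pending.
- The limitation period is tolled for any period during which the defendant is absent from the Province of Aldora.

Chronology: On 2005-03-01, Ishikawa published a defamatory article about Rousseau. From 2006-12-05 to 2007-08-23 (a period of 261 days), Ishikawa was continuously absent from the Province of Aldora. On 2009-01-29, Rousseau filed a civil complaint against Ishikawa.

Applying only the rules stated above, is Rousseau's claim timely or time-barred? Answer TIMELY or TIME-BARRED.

The cause of action accrued on 2005-03-01, the date of the act.
3 years from 2005-03-01 is 2008-03-01.
The period was tolled for 261 days by the defendant's absence from the jurisdiction (2006-12-05 to 2007-08-23), pushing the deadline to 2008-11-17.
The 2009-01-29 filing falls after the 2008-11-17 deadline; the claim is time-barred.

TIME-BARRED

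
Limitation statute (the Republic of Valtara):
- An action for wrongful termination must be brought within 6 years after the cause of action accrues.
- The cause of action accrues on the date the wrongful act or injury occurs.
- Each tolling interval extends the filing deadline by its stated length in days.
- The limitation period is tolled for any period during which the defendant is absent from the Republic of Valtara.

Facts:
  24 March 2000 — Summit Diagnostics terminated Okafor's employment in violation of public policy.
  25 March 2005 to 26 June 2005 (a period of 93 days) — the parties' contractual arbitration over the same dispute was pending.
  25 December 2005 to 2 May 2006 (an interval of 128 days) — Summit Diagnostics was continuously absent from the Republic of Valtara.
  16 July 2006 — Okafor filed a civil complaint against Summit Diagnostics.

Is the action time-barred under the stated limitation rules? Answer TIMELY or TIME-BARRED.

The limitation period began to run on 24 March 2000.
The untolled deadline — 6 years after 24 March 2000 — is 24 March 2006.
The defendant's absence from the jurisdiction from 25 December 2005 to 2 May 2006 tolled the period for 128 days, extending the deadline to 30 July 2006.
The pending related arbitration from 25 March 2005 to 26 June 2005 does not toll the period, because no stated rule makes a pending arbitration a tolling event.
Okafor filed on 16 July 2006, before the 30 July 2006 deadline, so the action is timely.

TIMELY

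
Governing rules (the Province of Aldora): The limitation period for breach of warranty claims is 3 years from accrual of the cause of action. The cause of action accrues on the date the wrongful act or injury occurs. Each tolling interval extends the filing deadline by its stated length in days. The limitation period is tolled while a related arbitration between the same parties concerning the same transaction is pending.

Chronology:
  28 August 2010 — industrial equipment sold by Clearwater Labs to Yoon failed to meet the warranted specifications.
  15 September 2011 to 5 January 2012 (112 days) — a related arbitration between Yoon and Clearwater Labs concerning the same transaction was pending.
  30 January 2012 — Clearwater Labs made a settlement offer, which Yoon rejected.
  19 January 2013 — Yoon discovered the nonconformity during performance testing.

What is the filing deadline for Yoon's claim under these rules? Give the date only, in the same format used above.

Because the rule ties accrual to occurrence, the claim accrued on 28 August 2010, not on the 19 January 2013 discovery date.
Adding the 3 years base period to 28 August 2010 gives a deadline of 28 August 2013, before any tolling.
Because the pending related arbitration ran from 15 September 2011 to 5 January 2012, the deadline is extended by 112 days to 18 December 2013.
None of the other events listed affects the running of the period under the stated rules.

18 December 2013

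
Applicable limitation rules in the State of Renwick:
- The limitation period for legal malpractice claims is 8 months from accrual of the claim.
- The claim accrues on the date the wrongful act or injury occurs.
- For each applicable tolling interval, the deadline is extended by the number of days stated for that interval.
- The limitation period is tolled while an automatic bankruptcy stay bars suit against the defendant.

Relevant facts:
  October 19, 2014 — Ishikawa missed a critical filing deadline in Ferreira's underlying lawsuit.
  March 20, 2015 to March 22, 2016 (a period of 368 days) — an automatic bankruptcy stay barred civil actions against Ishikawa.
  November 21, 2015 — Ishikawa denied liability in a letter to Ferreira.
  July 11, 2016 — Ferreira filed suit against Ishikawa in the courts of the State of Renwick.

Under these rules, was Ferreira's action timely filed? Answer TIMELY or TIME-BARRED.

The claim accrued on October 19, 2014, when the wrongful act occurred.
8 months from October 19, 2014 is June 19, 2015.
The period was tolled for 368 days by the automatic bankruptcy stay (March 20, 2015 to March 22, 2016), pushing the deadline to June 21, 2016.
Nothing else in the chronology tolls or restarts the period.
Filing on July 11, 2016 missed the June 21, 2016 deadline — the action is time-barred.

TIME-BARRED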